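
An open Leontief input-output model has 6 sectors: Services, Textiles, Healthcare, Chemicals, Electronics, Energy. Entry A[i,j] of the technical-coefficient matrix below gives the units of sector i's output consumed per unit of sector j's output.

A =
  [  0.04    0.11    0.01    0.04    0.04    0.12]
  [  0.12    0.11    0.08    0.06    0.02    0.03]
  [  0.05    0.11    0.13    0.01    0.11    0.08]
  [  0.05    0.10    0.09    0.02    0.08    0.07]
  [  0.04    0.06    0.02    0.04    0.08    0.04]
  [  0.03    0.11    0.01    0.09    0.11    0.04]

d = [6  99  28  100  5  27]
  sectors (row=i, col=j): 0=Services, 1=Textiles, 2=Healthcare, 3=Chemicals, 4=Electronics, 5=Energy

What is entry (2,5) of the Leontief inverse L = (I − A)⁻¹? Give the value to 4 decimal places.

L[2,5] = 0.1268

Form M = I − A:
  [  0.96   -0.11   -0.01   -0.04   -0.04   -0.12]
  [ -0.12    0.89   -0.08   -0.06   -0.02   -0.03]
  [ -0.05   -0.11    0.87   -0.01   -0.11   -0.08]
  [ -0.05   -0.10   -0.09    0.98   -0.08   -0.07]
  [ -0.04   -0.06   -0.02   -0.04    0.92   -0.04]
  [ -0.03   -0.11   -0.01   -0.09   -0.11    0.96]
Leontief inverse L = M⁻¹:
  [  1.0768    0.1701    0.0390    0.0719    0.0796    0.1517]
  [  0.1640    1.1830    0.1223    0.0901    0.0645    0.0769]
  [  0.0985    0.1900    1.1781    0.0462    0.1685    0.1268]
  [  0.0911    0.1674    0.1294    1.0509    0.1275    0.1093]
  [  0.0666    0.1034    0.0428    0.0609    1.1104    0.0658]
  [  0.0697    0.1704    0.0445    0.1185    0.1508    1.0743]
Total output x = L · d:
  x_0 = 1.0768·6 + 0.1701·99 + 0.0390·28 + 0.0719·100 + 0.0796·5 + 0.1517·27 = 36.0834
  x_1 = 0.1640·6 + 1.1830·99 + 0.1223·28 + 0.0901·100 + 0.0645·5 + 0.0769·27 = 132.9296
  x_2 = 0.0985·6 + 0.1900·99 + 1.1781·28 + 0.0462·100 + 0.1685·5 + 0.1268·27 = 61.2758
  x_3 = 0.0911·6 + 0.1674·99 + 0.1294·28 + 1.0509·100 + 0.1275·5 + 0.1093·27 = 129.4309
  x_4 = 0.0666·6 + 0.1034·99 + 0.0428·28 + 0.0609·100 + 1.1104·5 + 0.0658·27 = 25.2477
  x_5 = 0.0697·6 + 0.1704·99 + 0.0445·28 + 0.1185·100 + 0.1508·5 + 1.0743·27 = 60.1495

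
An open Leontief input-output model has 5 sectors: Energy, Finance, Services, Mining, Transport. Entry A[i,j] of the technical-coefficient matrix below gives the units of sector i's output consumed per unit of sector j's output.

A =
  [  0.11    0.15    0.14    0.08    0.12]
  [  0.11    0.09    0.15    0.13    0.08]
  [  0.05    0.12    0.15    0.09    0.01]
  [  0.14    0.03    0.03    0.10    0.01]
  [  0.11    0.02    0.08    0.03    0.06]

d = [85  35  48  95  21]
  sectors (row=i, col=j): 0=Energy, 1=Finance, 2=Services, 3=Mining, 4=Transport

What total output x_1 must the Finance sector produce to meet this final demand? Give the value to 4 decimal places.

95.4991

Form M = I − A:
  [  0.89   -0.15   -0.14   -0.08   -0.12]
  [ -0.11    0.91   -0.15   -0.13   -0.08]
  [ -0.05   -0.12    0.85   -0.09   -0.01]
  [ -0.14   -0.03   -0.03    0.90   -0.01]
  [ -0.11   -0.02   -0.08   -0.03    0.94]
Leontief inverse L = M⁻¹:
  [  1.2192    0.2461    0.2675    0.1767    0.1813]
  [  0.2114    1.1786    0.2630    0.2197    0.1324]
  [  0.1250    0.1907    1.2409    0.1643    0.0471]
  [  0.2027    0.0847    0.0934    1.1522    0.0463]
  [  0.1643    0.0728    0.1455    0.0761    1.0934]
Total output x = L · d:
  x_0 = 1.2192·85 + 0.2461·35 + 0.2675·48 + 0.1767·95 + 0.1813·21 = 145.6863
  x_1 = 0.2114·85 + 1.1786·35 + 0.2630·48 + 0.2197·95 + 0.1324·21 = 95.4991
  x_2 = 0.1250·85 + 0.1907·35 + 1.2409·48 + 0.1643·95 + 0.0471·21 = 93.4603
  x_3 = 0.2027·85 + 0.0847·35 + 0.0934·48 + 1.1522·95 + 0.0463·21 = 135.1130
  x_4 = 0.1643·85 + 0.0728·35 + 0.1455·48 + 0.0761·95 + 1.0934·21 = 53.6869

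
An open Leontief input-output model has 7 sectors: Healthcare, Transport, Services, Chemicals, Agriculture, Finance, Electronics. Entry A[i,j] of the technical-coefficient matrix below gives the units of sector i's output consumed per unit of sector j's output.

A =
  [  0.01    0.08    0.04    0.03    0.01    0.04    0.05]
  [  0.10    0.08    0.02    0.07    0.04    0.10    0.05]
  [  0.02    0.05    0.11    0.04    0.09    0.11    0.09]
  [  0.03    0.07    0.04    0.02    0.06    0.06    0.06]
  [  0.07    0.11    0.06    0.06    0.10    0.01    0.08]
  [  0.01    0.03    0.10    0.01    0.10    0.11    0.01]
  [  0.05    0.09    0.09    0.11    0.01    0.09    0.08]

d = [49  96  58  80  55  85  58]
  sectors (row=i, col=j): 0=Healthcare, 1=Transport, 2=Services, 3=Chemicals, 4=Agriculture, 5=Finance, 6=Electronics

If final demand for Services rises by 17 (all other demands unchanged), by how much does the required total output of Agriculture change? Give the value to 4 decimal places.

1.9202

Form M = I − A:
  [  0.99   -0.08   -0.04   -0.03   -0.01   -0.04   -0.05]
  [ -0.10    0.92   -0.02   -0.07   -0.04   -0.10   -0.05]
  [ -0.02   -0.05    0.89   -0.04   -0.09   -0.11   -0.09]
  [ -0.03   -0.07   -0.04    0.98   -0.06   -0.06   -0.06]
  [ -0.07   -0.11   -0.06   -0.06    0.90   -0.01   -0.08]
  [ -0.01   -0.03   -0.10   -0.01   -0.10    0.89   -0.01]
  [ -0.05   -0.09   -0.09   -0.11   -0.01   -0.09    0.92]
Leontief inverse L = M⁻¹:
  [  1.0318    0.1122    0.0705    0.0541    0.0368    0.0795    0.0767]
  [  0.1314    1.1343    0.0689    0.1049    0.0845    0.1591    0.0914]
  [  0.0578    0.1138    1.1780    0.0854    0.1512    0.1831    0.1453]
  [  0.0577    0.1138    0.0806    1.0513    0.0968    0.1069    0.0953]
  [  0.1121    0.1768    0.1130    0.1068    1.1482    0.0725    0.1343]
  [  0.0367    0.0751    0.1508    0.0393    0.1511    1.1616    0.0492]
  [  0.0863    0.1511    0.1514    0.1523    0.0639    0.1650    1.1319]
Total output x = L · d:
  x_0 = 1.0318·49 + 0.1122·96 + 0.0705·58 + 0.0541·80 + 0.0368·55 + 0.0795·85 + 0.0767·58 = 82.9717
  x_1 = 0.1314·49 + 1.1343·96 + 0.0689·58 + 0.1049·80 + 0.0845·55 + 0.1591·85 + 0.0914·58 = 151.2014
  x_2 = 0.0578·49 + 0.1138·96 + 1.1780·58 + 0.0854·80 + 0.1512·55 + 0.1831·85 + 0.1453·58 = 121.2201
  x_3 = 0.0577·49 + 0.1138·96 + 0.0806·58 + 1.0513·80 + 0.0968·55 + 0.1069·85 + 0.0953·58 = 122.4726
  x_4 = 0.1121·49 + 0.1768·96 + 0.1130·58 + 0.1068·80 + 1.1482·55 + 0.0725·85 + 0.1343·58 = 114.6675
  x_5 = 0.0367·49 + 0.0751·96 + 0.1508·58 + 0.0393·80 + 0.1511·55 + 1.1616·85 + 0.0492·58 = 130.7956
  x_6 = 0.0863·49 + 0.1511·96 + 0.1514·58 + 0.1523·80 + 0.0639·55 + 0.1650·85 + 1.1319·58 = 122.8878
Δx_4 = L[4,2] · Δd_2 = 0.1130 · 17 = 1.9202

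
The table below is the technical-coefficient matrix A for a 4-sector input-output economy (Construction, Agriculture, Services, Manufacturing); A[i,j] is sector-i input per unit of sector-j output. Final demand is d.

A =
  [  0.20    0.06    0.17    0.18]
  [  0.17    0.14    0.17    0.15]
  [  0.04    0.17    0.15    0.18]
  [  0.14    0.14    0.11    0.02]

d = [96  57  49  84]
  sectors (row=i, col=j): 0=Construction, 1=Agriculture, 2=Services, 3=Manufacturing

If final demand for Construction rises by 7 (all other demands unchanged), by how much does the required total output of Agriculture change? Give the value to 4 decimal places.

Form M = I − A:
  [  0.80   -0.06   -0.17   -0.18]
  [ -0.17    0.86   -0.17   -0.15]
  [ -0.04   -0.17    0.85   -0.18]
  [ -0.14   -0.14   -0.11    0.98]
Leontief inverse L = M⁻¹:
  [  1.3787    0.2266    0.3670    0.3553]
  [  0.3579    1.3175    0.3787    0.3369]
  [  0.1936    0.3287    1.3235    0.3290]
  [  0.2698    0.2575    0.2551    1.1562]
Total output x = L · d:
  x_0 = 1.3787·96 + 0.2266·57 + 0.3670·49 + 0.3553·84 = 193.1008
  x_1 = 0.3579·96 + 1.3175·57 + 0.3787·49 + 0.3369·84 = 156.3063
  x_2 = 0.1936·96 + 0.3287·57 + 1.3235·49 + 0.3290·84 = 129.8023
  x_3 = 0.2698·96 + 0.2575·57 + 0.2551·49 + 1.1562·84 = 150.1992
Δx_1 = L[1,0] · Δd_0 = 0.3579 · 7 = 2.5050

2.5050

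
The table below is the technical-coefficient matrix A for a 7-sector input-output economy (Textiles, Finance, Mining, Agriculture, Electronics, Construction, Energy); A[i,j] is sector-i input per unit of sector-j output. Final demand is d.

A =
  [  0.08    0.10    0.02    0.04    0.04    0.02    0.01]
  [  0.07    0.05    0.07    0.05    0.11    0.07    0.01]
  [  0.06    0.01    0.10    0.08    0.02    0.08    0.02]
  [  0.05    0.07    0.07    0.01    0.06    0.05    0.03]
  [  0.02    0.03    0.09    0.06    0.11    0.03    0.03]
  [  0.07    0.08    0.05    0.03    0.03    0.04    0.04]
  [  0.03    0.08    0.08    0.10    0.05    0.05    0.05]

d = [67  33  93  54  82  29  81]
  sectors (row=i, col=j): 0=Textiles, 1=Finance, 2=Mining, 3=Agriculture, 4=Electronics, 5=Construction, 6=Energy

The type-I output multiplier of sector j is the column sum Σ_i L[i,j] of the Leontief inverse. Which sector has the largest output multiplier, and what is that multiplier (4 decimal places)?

Form M = I − A:
  [  0.92   -0.10   -0.02   -0.04   -0.04   -0.02   -0.01]
  [ -0.07    0.95   -0.07   -0.05   -0.11   -0.07   -0.01]
  [ -0.06   -0.01    0.90   -0.08   -0.02   -0.08   -0.02]
  [ -0.05   -0.07   -0.07    0.99   -0.06   -0.05   -0.03]
  [ -0.02   -0.03   -0.09   -0.06    0.89   -0.03   -0.03]
  [ -0.07   -0.08   -0.05   -0.03   -0.03    0.96   -0.04]
  [ -0.03   -0.08   -0.08   -0.10   -0.05   -0.05    0.95]
Leontief inverse L = M⁻¹:
  [  1.1092    0.1297    0.0513    0.0634    0.0739    0.0435    0.0203]
  [  0.1068    1.0869    0.1167    0.0837    0.1523    0.1017    0.0268]
  [  0.0939    0.0435    1.1389    0.1078    0.0481    0.1090    0.0349]
  [  0.0804    0.0993    0.1078    1.0394    0.0934    0.0772    0.0432]
  [  0.0492    0.0584    0.1348    0.0917    1.1468    0.0595    0.0456]
  [  0.1016    0.1122    0.0858    0.0582    0.0632    1.0669    0.0528]
  [  0.0683    0.1187    0.1303    0.1354    0.0927    0.0865    1.0682]
Total output x = L · d:
  x_0 = 1.1092·67 + 0.1297·33 + 0.0513·93 + 0.0634·54 + 0.0739·82 + 0.0435·29 + 0.0203·81 = 95.7493
  x_1 = 0.1068·67 + 1.0869·33 + 0.1167·93 + 0.0837·54 + 0.1523·82 + 0.1017·29 + 0.0268·81 = 75.9973
  x_2 = 0.0939·67 + 0.0435·33 + 1.1389·93 + 0.1078·54 + 0.0481·82 + 0.1090·29 + 0.0349·81 = 129.3990
  x_3 = 0.0804·67 + 0.0993·33 + 0.1078·93 + 1.0394·54 + 0.0934·82 + 0.0772·29 + 0.0432·81 = 88.2159
  x_4 = 0.0492·67 + 0.0584·33 + 0.1348·93 + 0.0917·54 + 1.1468·82 + 0.0595·29 + 0.0456·81 = 122.1702
  x_5 = 0.1016·67 + 0.1122·33 + 0.0858·93 + 0.0582·54 + 0.0632·82 + 1.0669·29 + 0.0528·81 = 62.0274
  x_6 = 0.0683·67 + 0.1187·33 + 0.1303·93 + 0.1354·54 + 0.0927·82 + 0.0865·29 + 1.0682·81 = 124.5638
Output multipliers (column sums of L):
  Textiles: 1.6093
  Finance: 1.6486
  Mining: 1.7656
  Agriculture: 1.5796
  Electronics: 1.6705
  Construction: 1.5443
  Energy: 1.2918

Mining (1.7656)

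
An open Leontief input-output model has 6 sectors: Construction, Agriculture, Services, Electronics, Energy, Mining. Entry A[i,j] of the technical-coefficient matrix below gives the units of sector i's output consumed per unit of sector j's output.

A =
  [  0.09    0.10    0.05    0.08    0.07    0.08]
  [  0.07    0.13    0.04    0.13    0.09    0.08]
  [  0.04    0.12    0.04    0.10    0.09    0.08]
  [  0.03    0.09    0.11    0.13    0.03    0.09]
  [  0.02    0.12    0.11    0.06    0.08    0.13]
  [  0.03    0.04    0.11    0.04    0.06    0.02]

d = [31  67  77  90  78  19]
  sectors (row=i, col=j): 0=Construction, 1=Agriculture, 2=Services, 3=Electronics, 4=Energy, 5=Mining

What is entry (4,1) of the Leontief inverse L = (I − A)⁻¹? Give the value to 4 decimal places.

L[4,1] = 0.2155

Form M = I − A:
  [  0.91   -0.10   -0.05   -0.08   -0.07   -0.08]
  [ -0.07    0.87   -0.04   -0.13   -0.09   -0.08]
  [ -0.04   -0.12    0.96   -0.10   -0.09   -0.08]
  [ -0.03   -0.09   -0.11    0.87   -0.03   -0.09]
  [ -0.02   -0.12   -0.11   -0.06    0.92   -0.13]
  [ -0.03   -0.04   -0.11   -0.04   -0.06    0.98]
Leontief inverse L = M⁻¹:
  [  1.1317    0.1879    0.1174    0.1615    0.1310    0.1495]
  [  0.1164    1.2323    0.1202    0.2271    0.1591    0.1619]
  [  0.0792    0.2090    1.1101    0.1835    0.1509    0.1510]
  [  0.0689    0.1782    0.1789    1.2164    0.0902    0.1584]
  [  0.0615    0.2155    0.1841    0.1476    1.1488    0.2036]
  [  0.0549    0.1000    0.1517    0.0935    0.1015    1.0675]
Total output x = L · d:
  x_0 = 1.1317·31 + 0.1879·67 + 0.1174·77 + 0.1615·90 + 0.1310·78 + 0.1495·19 = 84.3114
  x_1 = 0.1164·31 + 1.2323·67 + 0.1202·77 + 0.2271·90 + 0.1591·78 + 0.1619·19 = 131.3488
  x_2 = 0.0792·31 + 0.2090·67 + 1.1101·77 + 0.1835·90 + 0.1509·78 + 0.1510·19 = 133.0849
  x_3 = 0.0689·31 + 0.1782·67 + 0.1789·77 + 1.2164·90 + 0.0902·78 + 0.1584·19 = 147.3683
  x_4 = 0.0615·31 + 0.2155·67 + 0.1841·77 + 0.1476·90 + 1.1488·78 + 0.2036·19 = 137.2815
  x_5 = 0.0549·31 + 0.1000·67 + 0.1517·77 + 0.0935·90 + 0.1015·78 + 1.0675·19 = 56.6880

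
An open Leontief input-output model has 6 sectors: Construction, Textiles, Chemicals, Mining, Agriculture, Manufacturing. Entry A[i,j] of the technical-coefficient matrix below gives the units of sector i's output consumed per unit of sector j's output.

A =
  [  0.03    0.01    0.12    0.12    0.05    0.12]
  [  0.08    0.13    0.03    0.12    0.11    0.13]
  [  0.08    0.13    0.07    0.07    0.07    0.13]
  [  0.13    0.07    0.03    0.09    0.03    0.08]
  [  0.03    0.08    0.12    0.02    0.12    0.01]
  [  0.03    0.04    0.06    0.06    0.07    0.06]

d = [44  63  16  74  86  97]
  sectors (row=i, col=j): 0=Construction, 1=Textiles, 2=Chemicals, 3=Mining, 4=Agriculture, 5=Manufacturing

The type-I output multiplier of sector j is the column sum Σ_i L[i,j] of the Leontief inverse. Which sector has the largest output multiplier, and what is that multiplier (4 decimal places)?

Form M = I − A:
  [  0.97   -0.01   -0.12   -0.12   -0.05   -0.12]
  [ -0.08    0.87   -0.03   -0.12   -0.11   -0.13]
  [ -0.08   -0.13    0.93   -0.07   -0.07   -0.13]
  [ -0.13   -0.07   -0.03    0.91   -0.03   -0.08]
  [ -0.03   -0.08   -0.12   -0.02    0.88   -0.01]
  [ -0.03   -0.04   -0.06   -0.06   -0.07    0.94]
Leontief inverse L = M⁻¹:
  [  1.0845    0.0714    0.1739    0.1806    0.1055    0.1888]
  [  0.1489    1.2111    0.1040    0.2061    0.1927    0.2205]
  [  0.1426    0.2075    1.1384    0.1514    0.1472    0.2188]
  [  0.1794    0.1225    0.0850    1.1570    0.0837    0.1510]
  [  0.0748    0.1446    0.1737    0.0730    1.1807    0.0723]
  [  0.0671    0.0856    0.1010    0.1035    0.1142    1.1082]
Total output x = L · d:
  x_0 = 1.0845·44 + 0.0714·63 + 0.1739·16 + 0.1806·74 + 0.1055·86 + 0.1888·97 = 95.7494
  x_1 = 0.1489·44 + 1.2111·63 + 0.1040·16 + 0.2061·74 + 0.1927·86 + 0.2205·97 = 137.7239
  x_2 = 0.1426·44 + 0.2075·63 + 1.1384·16 + 0.1514·74 + 0.1472·86 + 0.2188·97 = 82.6421
  x_3 = 0.1794·44 + 0.1225·63 + 0.0850·16 + 1.1570·74 + 0.0837·86 + 0.1510·97 = 124.4363
  x_4 = 0.0748·44 + 0.1446·63 + 0.1737·16 + 0.0730·74 + 1.1807·86 + 0.0723·97 = 129.1427
  x_5 = 0.0671·44 + 0.0856·63 + 0.1010·16 + 0.1035·74 + 0.1142·86 + 1.1082·97 = 134.9427
Output multipliers (column sums of L):
  Construction: 1.6972
  Textiles: 1.8427
  Chemicals: 1.7759
  Mining: 1.8716
  Agriculture: 1.8241
  Manufacturing: 1.9596

Manufacturing (1.9596)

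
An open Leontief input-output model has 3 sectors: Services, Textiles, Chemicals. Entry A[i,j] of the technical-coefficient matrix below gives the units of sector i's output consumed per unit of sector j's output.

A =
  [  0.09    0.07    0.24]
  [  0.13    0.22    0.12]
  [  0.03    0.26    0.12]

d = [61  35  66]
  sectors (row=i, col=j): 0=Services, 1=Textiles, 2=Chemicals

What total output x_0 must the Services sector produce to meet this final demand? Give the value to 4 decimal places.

99.6385

Form M = I − A:
  [  0.91   -0.07   -0.24]
  [ -0.13    0.78   -0.12]
  [ -0.03   -0.26    0.88]
Leontief inverse L = M⁻¹:
  [  1.1410    0.2159    0.3406]
  [  0.2055    1.3820    0.2445]
  [  0.0996    0.4157    1.2202]
Total output x = L · d:
  x_0 = 1.1410·61 + 0.2159·35 + 0.3406·66 = 99.6385
  x_1 = 0.2055·61 + 1.3820·35 + 0.2445·66 = 77.0411
  x_2 = 0.0996·61 + 0.4157·35 + 1.2202·66 = 101.1589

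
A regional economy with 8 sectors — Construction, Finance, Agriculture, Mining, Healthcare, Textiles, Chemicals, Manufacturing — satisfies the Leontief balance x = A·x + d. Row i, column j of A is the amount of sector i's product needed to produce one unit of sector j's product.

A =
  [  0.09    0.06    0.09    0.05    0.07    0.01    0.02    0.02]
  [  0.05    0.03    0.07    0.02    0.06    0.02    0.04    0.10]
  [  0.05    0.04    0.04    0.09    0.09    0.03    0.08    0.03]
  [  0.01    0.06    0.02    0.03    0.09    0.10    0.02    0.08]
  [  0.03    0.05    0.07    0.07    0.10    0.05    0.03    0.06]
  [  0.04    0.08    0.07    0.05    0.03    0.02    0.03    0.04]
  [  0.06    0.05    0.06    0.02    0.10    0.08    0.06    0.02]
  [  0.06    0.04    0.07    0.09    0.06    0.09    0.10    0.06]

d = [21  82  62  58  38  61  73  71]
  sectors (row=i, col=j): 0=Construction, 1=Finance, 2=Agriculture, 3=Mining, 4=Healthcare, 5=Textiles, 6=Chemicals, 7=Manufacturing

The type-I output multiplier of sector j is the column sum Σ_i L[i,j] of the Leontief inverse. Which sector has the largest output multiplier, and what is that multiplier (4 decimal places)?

Healthcare (2.0791)

Form M = I − A:
  [  0.91   -0.06   -0.09   -0.05   -0.07   -0.01   -0.02   -0.02]
  [ -0.05    0.97   -0.07   -0.02   -0.06   -0.02   -0.04   -0.10]
  [ -0.05   -0.04    0.96   -0.09   -0.09   -0.03   -0.08   -0.03]
  [ -0.01   -0.06   -0.02    0.97   -0.09   -0.10   -0.02   -0.08]
  [ -0.03   -0.05   -0.07   -0.07    0.90   -0.05   -0.03   -0.06]
  [ -0.04   -0.08   -0.07   -0.05   -0.03    0.98   -0.03   -0.04]
  [ -0.06   -0.05   -0.06   -0.02   -0.10   -0.08    0.94   -0.02]
  [ -0.06   -0.04   -0.07   -0.09   -0.06   -0.09   -0.10    0.94]
Leontief inverse L = M⁻¹:
  [  1.1259    0.0960    0.1343    0.0903    0.1276    0.0429    0.0529    0.0572]
  [  0.0859    1.0651    0.1143    0.0624    0.1150    0.0572    0.0781    0.1355]
  [  0.0863    0.0812    1.0874    0.1309    0.1540    0.0731    0.1155    0.0717]
  [  0.0431    0.0981    0.0661    1.0710    0.1423    0.1366    0.0552    0.1207]
  [  0.0667    0.0917    0.1189    0.1162    1.1637    0.0927    0.0691    0.1046]
  [  0.0708    0.1111    0.1082    0.0841    0.0790    1.0512    0.0613    0.0750]
  [  0.0983    0.0912    0.1101    0.0628    0.1605    0.1157    1.0956    0.0591]
  [  0.1076    0.0931    0.1304    0.1429    0.1370    0.1426    0.1474    1.1103]
Total output x = L · d:
  x_0 = 1.1259·21 + 0.0960·82 + 0.1343·62 + 0.0903·58 + 0.1276·38 + 0.0429·61 + 0.0529·73 + 0.0572·71 = 60.4667
  x_1 = 0.0859·21 + 1.0651·82 + 0.1143·62 + 0.0624·58 + 0.1150·38 + 0.0572·61 + 0.0781·73 + 0.1355·71 = 123.0308
  x_2 = 0.0863·21 + 0.0812·82 + 1.0874·62 + 0.1309·58 + 0.1540·38 + 0.0731·61 + 0.1155·73 + 0.0717·71 = 107.3102
  x_3 = 0.0431·21 + 0.0981·82 + 0.0661·62 + 1.0710·58 + 0.1423·38 + 0.1366·61 + 0.0552·73 + 0.1207·71 = 101.5000
  x_4 = 0.0667·21 + 0.0917·82 + 0.1189·62 + 0.1162·58 + 1.1637·38 + 0.0927·61 + 0.0691·73 + 0.1046·71 = 85.3816
  x_5 = 0.0708·21 + 0.1111·82 + 0.1082·62 + 0.0841·58 + 0.0790·38 + 1.0512·61 + 0.0613·73 + 0.0750·71 = 99.1022
  x_6 = 0.0983·21 + 0.0912·82 + 0.1101·62 + 0.0628·58 + 0.1605·38 + 0.1157·61 + 1.0956·73 + 0.0591·71 = 117.3507
  x_7 = 0.1076·21 + 0.0931·82 + 0.1304·62 + 0.1429·58 + 0.1370·38 + 0.1426·61 + 0.1474·73 + 1.1103·71 = 129.7586
Output multipliers (column sums of L):
  Construction: 1.6845
  Finance: 1.7273
  Agriculture: 1.8698
  Mining: 1.7606
  Healthcare: 2.0791
  Textiles: 1.7118
  Chemicals: 1.6752
  Manufacturing: 1.7341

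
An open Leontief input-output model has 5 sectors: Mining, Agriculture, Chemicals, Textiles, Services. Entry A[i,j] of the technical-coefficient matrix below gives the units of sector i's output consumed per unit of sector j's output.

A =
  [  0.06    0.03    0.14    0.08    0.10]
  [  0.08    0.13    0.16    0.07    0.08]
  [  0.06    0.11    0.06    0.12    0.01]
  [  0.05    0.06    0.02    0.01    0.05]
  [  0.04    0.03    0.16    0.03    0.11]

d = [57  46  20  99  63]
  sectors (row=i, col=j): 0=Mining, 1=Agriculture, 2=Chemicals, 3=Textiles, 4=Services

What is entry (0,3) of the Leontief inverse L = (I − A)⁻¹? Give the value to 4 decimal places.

Form M = I − A:
  [  0.94   -0.03   -0.14   -0.08   -0.10]
  [ -0.08    0.87   -0.16   -0.07   -0.08]
  [ -0.06   -0.11    0.94   -0.12   -0.01]
  [ -0.05   -0.06   -0.02    0.99   -0.05]
  [ -0.04   -0.03   -0.16   -0.03    0.89]
Leontief inverse L = M⁻¹:
  [  1.0957    0.0767    0.2025    0.1227    0.1392]
  [  0.1304    1.1989    0.2488    0.1295    0.1325]
  [  0.0948    0.1566    1.1157    0.1554    0.0460]
  [  0.0688    0.0835    0.0590    1.0310    0.0738]
  [  0.0730    0.0748    0.2201    0.0726    1.1451]
Total output x = L · d:
  x_0 = 1.0957·57 + 0.0767·46 + 0.2025·20 + 0.1227·99 + 0.1392·63 = 90.9525
  x_1 = 0.1304·57 + 1.1989·46 + 0.2488·20 + 0.1295·99 + 0.1325·63 = 88.7249
  x_2 = 0.0948·57 + 0.1566·46 + 1.1157·20 + 0.1554·99 + 0.0460·63 = 53.2012
  x_3 = 0.0688·57 + 0.0835·46 + 0.0590·20 + 1.0310·99 + 0.0738·63 = 115.6581
  x_4 = 0.0730·57 + 0.0748·46 + 0.2201·20 + 0.0726·99 + 1.1451·63 = 91.3279

L[0,3] = 0.1227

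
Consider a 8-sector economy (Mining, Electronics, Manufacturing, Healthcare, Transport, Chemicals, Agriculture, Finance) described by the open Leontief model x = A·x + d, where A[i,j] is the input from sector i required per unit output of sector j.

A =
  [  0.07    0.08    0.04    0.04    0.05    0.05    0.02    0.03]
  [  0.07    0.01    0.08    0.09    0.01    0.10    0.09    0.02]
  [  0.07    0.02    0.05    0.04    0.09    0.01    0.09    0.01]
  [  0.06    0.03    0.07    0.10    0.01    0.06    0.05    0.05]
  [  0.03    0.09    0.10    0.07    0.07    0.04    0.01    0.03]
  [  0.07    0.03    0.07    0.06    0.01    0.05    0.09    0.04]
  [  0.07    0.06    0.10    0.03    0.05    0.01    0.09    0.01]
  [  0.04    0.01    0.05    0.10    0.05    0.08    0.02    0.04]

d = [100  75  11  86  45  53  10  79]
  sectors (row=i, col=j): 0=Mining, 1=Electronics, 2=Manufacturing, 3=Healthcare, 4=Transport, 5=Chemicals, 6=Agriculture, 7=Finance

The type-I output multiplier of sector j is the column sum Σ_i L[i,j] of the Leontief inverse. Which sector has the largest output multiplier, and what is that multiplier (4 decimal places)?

Manufacturing (1.9535)

Form M = I − A:
  [  0.93   -0.08   -0.04   -0.04   -0.05   -0.05   -0.02   -0.03]
  [ -0.07    0.99   -0.08   -0.09   -0.01   -0.10   -0.09   -0.02]
  [ -0.07   -0.02    0.95   -0.04   -0.09   -0.01   -0.09   -0.01]
  [ -0.06   -0.03   -0.07    0.90   -0.01   -0.06   -0.05   -0.05]
  [ -0.03   -0.09   -0.10   -0.07    0.93   -0.04   -0.01   -0.03]
  [ -0.07   -0.03   -0.07   -0.06   -0.01    0.95   -0.09   -0.04]
  [ -0.07   -0.06   -0.10   -0.03   -0.05   -0.01    0.91   -0.01]
  [ -0.04   -0.01   -0.05   -0.10   -0.05   -0.08   -0.02    0.96]
Leontief inverse L = M⁻¹:
  [  1.1103    0.1075    0.0848    0.0827    0.0766    0.0838    0.0582    0.0486]
  [  0.1215    1.0438    0.1347    0.1375    0.0436    0.1333    0.1414    0.0425]
  [  0.1090    0.0535    1.0977    0.0781    0.1221    0.0366    0.1261    0.0267]
  [  0.1060    0.0587    0.1188    1.1475    0.0401    0.0942    0.0943    0.0717]
  [  0.0761    0.1194    0.1526    0.1206    1.1033    0.0771    0.0561    0.0510]
  [  0.1155    0.0601    0.1188    0.1028    0.0415    1.0809    0.1345    0.0592]
  [  0.1152    0.0925    0.1507    0.0712    0.0854    0.0397    1.1349    0.0270]
  [  0.0802    0.0374    0.0955    0.1448    0.0769    0.1115    0.0581    1.0611]
Total output x = L · d:
  x_0 = 1.1103·100 + 0.1075·75 + 0.0848·11 + 0.0827·86 + 0.0766·45 + 0.0838·53 + 0.0582·10 + 0.0486·79 = 139.4525
  x_1 = 0.1215·100 + 1.0438·75 + 0.1347·11 + 0.1375·86 + 0.0436·45 + 0.1333·53 + 0.1414·10 + 0.0425·79 = 117.5318
  x_2 = 0.1090·100 + 0.0535·75 + 1.0977·11 + 0.0781·86 + 0.1221·45 + 0.0366·53 + 0.1261·10 + 0.0267·79 = 44.5025
  x_3 = 0.1060·100 + 0.0587·75 + 0.1188·11 + 1.1475·86 + 0.0401·45 + 0.0942·53 + 0.0943·10 + 0.0717·79 = 128.3882
  x_4 = 0.0761·100 + 0.1194·75 + 0.1526·11 + 0.1206·86 + 1.1033·45 + 0.0771·53 + 0.0561·10 + 0.0510·79 = 86.9399
  x_5 = 0.1155·100 + 0.0601·75 + 0.1188·11 + 0.1028·86 + 0.0415·45 + 1.0809·53 + 0.1345·10 + 0.0592·79 = 91.3790
  x_6 = 0.1152·100 + 0.0925·75 + 0.1507·11 + 0.0712·86 + 0.0854·45 + 0.0397·53 + 1.1349·10 + 0.0270·79 = 45.6675
  x_7 = 0.0802·100 + 0.0374·75 + 0.0955·11 + 0.1448·86 + 0.0769·45 + 0.1115·53 + 0.0581·10 + 1.0611·79 = 118.1125
Output multipliers (column sums of L):
  Mining: 1.8337
  Electronics: 1.5729
  Manufacturing: 1.9535
  Healthcare: 1.8851
  Transport: 1.5895
  Chemicals: 1.6571
  Agriculture: 1.8034
  Finance: 1.3878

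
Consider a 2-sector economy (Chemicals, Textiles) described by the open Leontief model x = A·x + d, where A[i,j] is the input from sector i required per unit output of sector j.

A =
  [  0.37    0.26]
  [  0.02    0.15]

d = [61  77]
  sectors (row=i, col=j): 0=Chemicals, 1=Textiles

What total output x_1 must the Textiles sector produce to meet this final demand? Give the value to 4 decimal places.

Form M = I − A:
  [  0.63   -0.26]
  [ -0.02    0.85]
Leontief inverse L = M⁻¹:
  [  1.6029    0.4903]
  [  0.0377    1.1880]
Total output x = L · d:
  x_0 = 1.6029·61 + 0.4903·77 = 135.5271
  x_1 = 0.0377·61 + 1.1880·77 = 93.7771

93.7771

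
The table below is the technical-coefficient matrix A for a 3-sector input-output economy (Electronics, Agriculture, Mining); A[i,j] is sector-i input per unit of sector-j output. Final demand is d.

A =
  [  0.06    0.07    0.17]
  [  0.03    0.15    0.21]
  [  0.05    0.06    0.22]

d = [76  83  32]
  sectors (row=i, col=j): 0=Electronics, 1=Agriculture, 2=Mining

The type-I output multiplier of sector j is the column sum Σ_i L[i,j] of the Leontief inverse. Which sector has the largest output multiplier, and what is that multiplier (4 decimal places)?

Mining (1.9263)

Form M = I − A:
  [  0.94   -0.07   -0.17]
  [ -0.03    0.85   -0.21]
  [ -0.05   -0.06    0.78]
Leontief inverse L = M⁻¹:
  [  1.0813    0.1077    0.2647]
  [  0.0564    1.2049    0.3367]
  [  0.0737    0.0996    1.3249]
Total output x = L · d:
  x_0 = 1.0813·76 + 0.1077·83 + 0.2647·32 = 99.5943
  x_1 = 0.0564·76 + 1.2049·83 + 0.3367·32 = 115.0619
  x_2 = 0.0737·76 + 0.0996·83 + 1.3249·32 = 56.2608
Output multipliers (column sums of L):
  Electronics: 1.2114
  Agriculture: 1.4122
  Mining: 1.9263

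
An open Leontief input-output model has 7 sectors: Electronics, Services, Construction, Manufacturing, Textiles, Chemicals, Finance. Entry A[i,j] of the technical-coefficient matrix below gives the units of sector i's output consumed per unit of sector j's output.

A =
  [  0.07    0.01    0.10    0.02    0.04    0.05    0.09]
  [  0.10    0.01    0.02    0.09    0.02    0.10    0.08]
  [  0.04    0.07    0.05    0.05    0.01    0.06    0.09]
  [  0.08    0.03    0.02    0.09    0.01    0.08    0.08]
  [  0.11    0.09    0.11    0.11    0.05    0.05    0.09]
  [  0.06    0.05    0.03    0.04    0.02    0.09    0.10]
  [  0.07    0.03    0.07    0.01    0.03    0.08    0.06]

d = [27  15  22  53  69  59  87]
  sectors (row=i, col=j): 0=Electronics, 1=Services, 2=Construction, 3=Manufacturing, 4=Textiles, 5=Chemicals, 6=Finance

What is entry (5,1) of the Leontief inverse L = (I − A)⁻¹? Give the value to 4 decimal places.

Form M = I − A:
  [  0.93   -0.01   -0.10   -0.02   -0.04   -0.05   -0.09]
  [ -0.10    0.99   -0.02   -0.09   -0.02   -0.10   -0.08]
  [ -0.04   -0.07    0.95   -0.05   -0.01   -0.06   -0.09]
  [ -0.08   -0.03   -0.02    0.91   -0.01   -0.08   -0.08]
  [ -0.11   -0.09   -0.11   -0.11    0.95   -0.05   -0.09]
  [ -0.06   -0.05   -0.03   -0.04   -0.02    0.91   -0.10]
  [ -0.07   -0.03   -0.07   -0.01   -0.03   -0.08    0.94]
Leontief inverse L = M⁻¹:
  [  1.1128    0.0367    0.1389    0.0482    0.0561    0.0942    0.1425]
  [  0.1488    1.0347    0.0593    0.1215    0.0375    0.1507    0.1379]
  [  0.0835    0.0915    1.0815    0.0795    0.0243    0.1066    0.1398]
  [  0.1256    0.0519    0.0547    1.1200    0.0256    0.1278    0.1330]
  [  0.1831    0.1278    0.1666    0.1631    1.0746    0.1238    0.1743]
  [  0.1059    0.0732    0.0656    0.0693    0.0362    1.1386    0.1532]
  [  0.1100    0.0534    0.1043    0.0364    0.0448    0.1220    1.1093]
Total output x = L · d:
  x_0 = 1.1128·27 + 0.0367·15 + 0.1389·22 + 0.0482·53 + 0.0561·69 + 0.0942·59 + 0.1425·87 = 58.0236
  x_1 = 0.1488·27 + 1.0347·15 + 0.0593·22 + 0.1215·53 + 0.0375·69 + 0.1507·59 + 0.1379·87 = 50.7569
  x_2 = 0.0835·27 + 0.0915·15 + 1.0815·22 + 0.0795·53 + 0.0243·69 + 0.1066·59 + 0.1398·87 = 51.7561
  x_3 = 0.1256·27 + 0.0519·15 + 0.0547·22 + 1.1200·53 + 0.0256·69 + 0.1278·59 + 0.1330·87 = 85.6122
  x_4 = 0.1831·27 + 0.1278·15 + 0.1666·22 + 0.1631·53 + 1.0746·69 + 0.1238·59 + 0.1743·87 = 115.7856
  x_5 = 0.1059·27 + 0.0732·15 + 0.0656·22 + 0.0693·53 + 0.0362·69 + 1.1386·59 + 0.1532·87 = 92.0783
  x_6 = 0.1100·27 + 0.0534·15 + 0.1043·22 + 0.0364·53 + 0.0448·69 + 0.1220·59 + 1.1093·87 = 114.7907

L[5,1] = 0.0732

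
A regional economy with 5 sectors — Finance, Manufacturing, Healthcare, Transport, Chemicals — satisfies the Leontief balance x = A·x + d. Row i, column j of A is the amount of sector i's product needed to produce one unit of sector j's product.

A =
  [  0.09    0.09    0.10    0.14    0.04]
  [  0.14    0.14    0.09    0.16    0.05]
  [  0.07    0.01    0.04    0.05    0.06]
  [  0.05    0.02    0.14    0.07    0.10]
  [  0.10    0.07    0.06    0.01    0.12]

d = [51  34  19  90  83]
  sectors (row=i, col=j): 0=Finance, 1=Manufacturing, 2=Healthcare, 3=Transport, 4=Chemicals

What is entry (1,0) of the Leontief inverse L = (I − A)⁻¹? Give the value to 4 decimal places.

L[1,0] = 0.2262

Form M = I − A:
  [  0.91   -0.09   -0.10   -0.14   -0.04]
  [ -0.14    0.86   -0.09   -0.16   -0.05]
  [ -0.07   -0.01    0.96   -0.05   -0.06]
  [ -0.05   -0.02   -0.14    0.93   -0.10]
  [ -0.10   -0.07   -0.06   -0.01    0.88]
Leontief inverse L = M⁻¹:
  [  1.1546    0.1354    0.1691    0.2072    0.0953]
  [  0.2262    1.2042    0.1807    0.2522    0.1197]
  [  0.1015    0.0322    1.0724    0.0794    0.0886]
  [  0.0991    0.0503    0.1861    1.1104    0.1462]
  [  0.1572    0.1139    0.1088    0.0616    1.1644]
Total output x = L · d:
  x_0 = 1.1546·51 + 0.1354·34 + 0.1691·19 + 0.2072·90 + 0.0953·83 = 93.2554
  x_1 = 0.2262·51 + 1.2042·34 + 0.1807·19 + 0.2522·90 + 0.1197·83 = 88.5429
  x_2 = 0.1015·51 + 0.0322·34 + 1.0724·19 + 0.0794·90 + 0.0886·83 = 41.1473
  x_3 = 0.0991·51 + 0.0503·34 + 0.1861·19 + 1.1104·90 + 0.1462·83 = 122.3760
  x_4 = 0.1572·51 + 0.1139·34 + 0.1088·19 + 0.0616·90 + 1.1644·83 = 116.1547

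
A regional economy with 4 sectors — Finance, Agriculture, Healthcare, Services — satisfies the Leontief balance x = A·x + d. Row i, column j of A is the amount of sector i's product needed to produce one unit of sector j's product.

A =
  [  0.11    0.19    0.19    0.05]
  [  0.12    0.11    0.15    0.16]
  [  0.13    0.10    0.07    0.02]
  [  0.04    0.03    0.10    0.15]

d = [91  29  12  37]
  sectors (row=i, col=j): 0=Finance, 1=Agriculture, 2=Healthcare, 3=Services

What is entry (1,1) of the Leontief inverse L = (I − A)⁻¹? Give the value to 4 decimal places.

L[1,1] = 1.2070

Form M = I − A:
  [  0.89   -0.19   -0.19   -0.05]
  [ -0.12    0.89   -0.15   -0.16]
  [ -0.13   -0.10    0.93   -0.02]
  [ -0.04   -0.03   -0.10    0.85]
Leontief inverse L = M⁻¹:
  [  1.2154    0.2990    0.3111    0.1351]
  [  0.2124    1.2070    0.2645    0.2459]
  [  0.1946    0.1732    1.1506    0.0711]
  [  0.0876    0.0770    0.1593    1.1999]
Total output x = L · d:
  x_0 = 1.2154·91 + 0.2990·29 + 0.3111·12 + 0.1351·37 = 128.0040
  x_1 = 0.2124·91 + 1.2070·29 + 0.2645·12 + 0.2459·37 = 66.6050
  x_2 = 0.1946·91 + 0.1732·29 + 1.1506·12 + 0.0711·37 = 39.1734
  x_3 = 0.0876·91 + 0.0770·29 + 0.1593·12 + 1.1999·37 = 56.5125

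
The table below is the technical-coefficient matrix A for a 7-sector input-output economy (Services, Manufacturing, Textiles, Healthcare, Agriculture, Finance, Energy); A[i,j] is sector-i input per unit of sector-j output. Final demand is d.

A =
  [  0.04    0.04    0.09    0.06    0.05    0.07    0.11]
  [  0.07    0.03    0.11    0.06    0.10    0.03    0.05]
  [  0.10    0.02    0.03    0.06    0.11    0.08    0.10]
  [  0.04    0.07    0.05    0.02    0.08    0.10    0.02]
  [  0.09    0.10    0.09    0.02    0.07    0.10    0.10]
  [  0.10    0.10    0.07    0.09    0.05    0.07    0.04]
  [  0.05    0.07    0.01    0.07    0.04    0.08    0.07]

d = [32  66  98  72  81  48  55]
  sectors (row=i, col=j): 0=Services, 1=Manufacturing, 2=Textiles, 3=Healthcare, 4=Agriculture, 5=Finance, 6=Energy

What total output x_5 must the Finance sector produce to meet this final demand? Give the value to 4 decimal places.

Form M = I − A:
  [  0.96   -0.04   -0.09   -0.06   -0.05   -0.07   -0.11]
  [ -0.07    0.97   -0.11   -0.06   -0.10   -0.03   -0.05]
  [ -0.10   -0.02    0.97   -0.06   -0.11   -0.08   -0.10]
  [ -0.04   -0.07   -0.05    0.98   -0.08   -0.10   -0.02]
  [ -0.09   -0.10   -0.09   -0.02    0.93   -0.10   -0.10]
  [ -0.10   -0.10   -0.07   -0.09   -0.05    0.93   -0.04]
  [ -0.05   -0.07   -0.01   -0.07   -0.04   -0.08    0.93]
Leontief inverse L = M⁻¹:
  [  1.1010    0.0938    0.1402    0.1086    0.1098    0.1361    0.1703]
  [  0.1317    1.0824    0.1636    0.1048    0.1620    0.0975    0.1152]
  [  0.1652    0.0831    1.0902    0.1116    0.1719    0.1539    0.1687]
  [  0.0956    0.1174    0.1011    1.0617    0.1324    0.1543    0.0722]
  [  0.1675    0.1656    0.1596    0.0827    1.1454    0.1791    0.1785]
  [  0.1675    0.1580    0.1356    0.1433    0.1204    1.1423    0.1080]
  [  0.0997    0.1170    0.0577    0.1107    0.0895    0.1339    1.1173]
Total output x = L · d:
  x_0 = 1.1010·32 + 0.0938·66 + 0.1402·98 + 0.1086·72 + 0.1098·81 + 0.1361·48 + 0.1703·55 = 87.7759
  x_1 = 0.1317·32 + 1.0824·66 + 0.1636·98 + 0.1048·72 + 0.1620·81 + 0.0975·48 + 0.1152·55 = 123.3773
  x_2 = 0.1652·32 + 0.0831·66 + 1.0902·98 + 0.1116·72 + 0.1719·81 + 0.1539·48 + 0.1687·55 = 156.2473
  x_3 = 0.0956·32 + 0.1174·66 + 0.1011·98 + 1.0617·72 + 0.1324·81 + 0.1543·48 + 0.0722·55 = 119.2568
  x_4 = 0.1675·32 + 0.1656·66 + 0.1596·98 + 0.0827·72 + 1.1454·81 + 0.1791·48 + 0.1785·55 = 149.0796
  x_5 = 0.1675·32 + 0.1580·66 + 0.1356·98 + 0.1433·72 + 0.1204·81 + 1.1423·48 + 0.1080·55 = 109.9210
  x_6 = 0.0997·32 + 0.1170·66 + 0.0577·98 + 0.1107·72 + 0.0895·81 + 0.1339·48 + 1.1173·55 = 99.6694

109.9210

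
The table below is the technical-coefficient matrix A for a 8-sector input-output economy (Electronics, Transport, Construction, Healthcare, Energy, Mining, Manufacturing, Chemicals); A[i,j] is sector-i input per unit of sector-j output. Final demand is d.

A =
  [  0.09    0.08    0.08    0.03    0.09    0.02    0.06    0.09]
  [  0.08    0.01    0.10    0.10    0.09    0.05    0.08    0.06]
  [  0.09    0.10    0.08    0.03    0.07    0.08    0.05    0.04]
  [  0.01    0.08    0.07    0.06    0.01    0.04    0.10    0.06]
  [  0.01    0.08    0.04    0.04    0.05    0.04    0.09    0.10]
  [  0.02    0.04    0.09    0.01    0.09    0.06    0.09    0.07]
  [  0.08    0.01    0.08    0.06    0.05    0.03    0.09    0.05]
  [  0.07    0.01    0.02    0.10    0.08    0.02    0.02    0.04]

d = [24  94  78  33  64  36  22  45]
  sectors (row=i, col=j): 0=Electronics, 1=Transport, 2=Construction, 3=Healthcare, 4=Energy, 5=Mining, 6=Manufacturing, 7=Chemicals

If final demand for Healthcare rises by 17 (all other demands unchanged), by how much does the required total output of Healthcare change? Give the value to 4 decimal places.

18.8280

Form M = I − A:
  [  0.91   -0.08   -0.08   -0.03   -0.09   -0.02   -0.06   -0.09]
  [ -0.08    0.99   -0.10   -0.10   -0.09   -0.05   -0.08   -0.06]
  [ -0.09   -0.10    0.92   -0.03   -0.07   -0.08   -0.05   -0.04]
  [ -0.01   -0.08   -0.07    0.94   -0.01   -0.04   -0.10   -0.06]
  [ -0.01   -0.08   -0.04   -0.04    0.95   -0.04   -0.09   -0.10]
  [ -0.02   -0.04   -0.09   -0.01   -0.09    0.94   -0.09   -0.07]
  [ -0.08   -0.01   -0.08   -0.06   -0.05   -0.03    0.91   -0.05]
  [ -0.07   -0.01   -0.02   -0.10   -0.08   -0.02   -0.02    0.96]
Leontief inverse L = M⁻¹:
  [  1.1531    0.1337    0.1494    0.0882    0.1598    0.0624    0.1311    0.1562]
  [  0.1406    1.0710    0.1732    0.1554    0.1574    0.0958    0.1579    0.1287]
  [  0.1525    0.1549    1.1553    0.0851    0.1428    0.1258    0.1254    0.1080]
  [  0.0599    0.1182    0.1286    1.1075    0.0626    0.0757    0.1592    0.1079]
  [  0.0594    0.1172    0.0964    0.0909    1.1051    0.0746    0.1495    0.1509]
  [  0.0718    0.0848    0.1498    0.0573    0.1492    1.0990    0.1529    0.1255]
  [  0.1316    0.0569    0.1388    0.1043    0.1047    0.0655    1.1508    0.1038]
  [  0.1041    0.0492    0.0642    0.1361    0.1202    0.0465    0.0700    1.0852]
Total output x = L · d:
  x_0 = 1.1531·24 + 0.1337·94 + 0.1494·78 + 0.0882·33 + 0.1598·64 + 0.0624·36 + 0.1311·22 + 0.1562·45 = 77.1973
  x_1 = 0.1406·24 + 1.0710·94 + 0.1732·78 + 0.1554·33 + 0.1574·64 + 0.0958·36 + 0.1579·22 + 0.1287·45 = 145.4734
  x_2 = 0.1525·24 + 0.1549·94 + 1.1553·78 + 0.0851·33 + 0.1428·64 + 0.1258·36 + 0.1254·22 + 0.1080·45 = 132.4251
  x_3 = 0.0599·24 + 0.1182·94 + 0.1286·78 + 1.1075·33 + 0.0626·64 + 0.0757·36 + 0.1592·22 + 0.1079·45 = 74.2174
  x_4 = 0.0594·24 + 0.1172·94 + 0.0964·78 + 0.0909·33 + 1.1051·64 + 0.0746·36 + 0.1495·22 + 0.1509·45 = 106.4548
  x_5 = 0.0718·24 + 0.0848·94 + 0.1498·78 + 0.0573·33 + 0.1492·64 + 1.0990·36 + 0.1529·22 + 0.1255·45 = 81.3978
  x_6 = 0.1316·24 + 0.0569·94 + 0.1388·78 + 0.1043·33 + 0.1047·64 + 0.0655·36 + 1.1508·22 + 0.1038·45 = 61.8247
  x_7 = 0.1041·24 + 0.0492·94 + 0.0642·78 + 0.1361·33 + 0.1202·64 + 0.0465·36 + 0.0700·22 + 1.0852·45 = 76.3642
Δx_3 = L[3,3] · Δd_3 = 1.1075 · 17 = 18.8280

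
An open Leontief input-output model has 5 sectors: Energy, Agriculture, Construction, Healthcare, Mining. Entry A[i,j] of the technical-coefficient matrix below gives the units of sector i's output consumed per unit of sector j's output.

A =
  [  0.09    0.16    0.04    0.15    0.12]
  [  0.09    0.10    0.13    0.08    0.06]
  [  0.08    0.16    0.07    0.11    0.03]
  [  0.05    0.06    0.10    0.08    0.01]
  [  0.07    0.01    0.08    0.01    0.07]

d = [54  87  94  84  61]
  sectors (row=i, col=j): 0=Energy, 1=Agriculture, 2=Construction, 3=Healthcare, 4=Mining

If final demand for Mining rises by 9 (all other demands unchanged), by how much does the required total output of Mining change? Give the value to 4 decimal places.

9.8633

Form M = I − A:
  [  0.91   -0.16   -0.04   -0.15   -0.12]
  [ -0.09    0.90   -0.13   -0.08   -0.06]
  [ -0.08   -0.16    0.93   -0.11   -0.03]
  [ -0.05   -0.06   -0.10    0.92   -0.01]
  [ -0.07   -0.01   -0.08   -0.01    0.93]
Leontief inverse L = M⁻¹:
  [  1.1597    0.2451    0.1233    0.2270    0.1719]
  [  0.1508    1.1843    0.1973    0.1523    0.1039]
  [  0.1395    0.2404    1.1405    0.1808    0.0723]
  [  0.0891    0.1173    0.1448    1.1294    0.0359]
  [  0.1019    0.0531    0.1111    0.0464    1.0959]
Total output x = L · d:
  x_0 = 1.1597·54 + 0.2451·87 + 0.1233·94 + 0.2270·84 + 0.1719·61 = 125.0966
  x_1 = 0.1508·54 + 1.1843·87 + 0.1973·94 + 0.1523·84 + 0.1039·61 = 148.8617
  x_2 = 0.1395·54 + 0.2404·87 + 1.1405·94 + 0.1808·84 + 0.0723·61 = 155.2579
  x_3 = 0.0891·54 + 0.1173·87 + 0.1448·94 + 1.1294·84 + 0.0359·61 = 125.6799
  x_4 = 0.1019·54 + 0.0531·87 + 0.1111·94 + 0.0464·84 + 1.0959·61 = 91.3148
Δx_4 = L[4,4] · Δd_4 = 1.0959 · 9 = 9.8633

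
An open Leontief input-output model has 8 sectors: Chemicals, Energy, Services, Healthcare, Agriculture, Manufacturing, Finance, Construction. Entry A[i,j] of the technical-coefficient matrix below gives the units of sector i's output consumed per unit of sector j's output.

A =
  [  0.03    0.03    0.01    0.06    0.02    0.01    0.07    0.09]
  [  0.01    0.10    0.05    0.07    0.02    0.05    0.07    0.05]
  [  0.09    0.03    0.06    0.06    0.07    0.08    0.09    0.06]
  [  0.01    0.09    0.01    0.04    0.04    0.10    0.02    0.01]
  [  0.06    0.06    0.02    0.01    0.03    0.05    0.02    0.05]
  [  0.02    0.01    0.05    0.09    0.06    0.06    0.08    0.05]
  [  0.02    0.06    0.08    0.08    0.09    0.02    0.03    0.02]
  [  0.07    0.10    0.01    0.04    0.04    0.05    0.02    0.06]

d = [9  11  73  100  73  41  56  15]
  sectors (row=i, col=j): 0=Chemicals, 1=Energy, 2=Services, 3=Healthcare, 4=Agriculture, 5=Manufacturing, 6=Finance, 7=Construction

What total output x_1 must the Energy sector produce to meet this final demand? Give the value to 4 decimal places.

44.3728

Form M = I − A:
  [  0.97   -0.03   -0.01   -0.06   -0.02   -0.01   -0.07   -0.09]
  [ -0.01    0.90   -0.05   -0.07   -0.02   -0.05   -0.07   -0.05]
  [ -0.09   -0.03    0.94   -0.06   -0.07   -0.08   -0.09   -0.06]
  [ -0.01   -0.09   -0.01    0.96   -0.04   -0.10   -0.02   -0.01]
  [ -0.06   -0.06   -0.02   -0.01    0.97   -0.05   -0.02   -0.05]
  [ -0.02   -0.01   -0.05   -0.09   -0.06    0.94   -0.08   -0.05]
  [ -0.02   -0.06   -0.08   -0.08   -0.09   -0.02    0.97   -0.02]
  [ -0.07   -0.10   -0.01   -0.04   -0.04   -0.05   -0.02    0.94]
Leontief inverse L = M⁻¹:
  [  1.0486    0.0667    0.0275    0.0883    0.0440    0.0367    0.0911    0.1129]
  [  0.0333    1.1464    0.0782    0.1115    0.0531    0.0892    0.1048    0.0801]
  [  0.1229    0.0806    1.0920    0.1100    0.1118    0.1244    0.1329    0.1023]
  [  0.0252    0.1217    0.0309    1.0723    0.0634    0.1296    0.0483    0.0336]
  [  0.0777    0.0900    0.0370    0.0385    1.0506    0.0737    0.0456    0.0758]
  [  0.0453    0.0515    0.0753    0.1278    0.0942    1.0986    0.1108    0.0790]
  [  0.0459    0.1013    0.1036    0.1140    0.1194    0.0584    1.0618    0.0497]
  [  0.0907    0.1417    0.0311    0.0761    0.0651    0.0819    0.0518    1.0918]
Total output x = L · d:
  x_0 = 1.0486·9 + 0.0667·11 + 0.0275·73 + 0.0883·100 + 0.0440·73 + 0.0367·41 + 0.0911·56 + 0.1129·15 = 32.5205
  x_1 = 0.0333·9 + 1.1464·11 + 0.0782·73 + 0.1115·100 + 0.0531·73 + 0.0892·41 + 0.1048·56 + 0.0801·15 = 44.3728
  x_2 = 0.1229·9 + 0.0806·11 + 1.0920·73 + 0.1100·100 + 0.1118·73 + 0.1244·41 + 0.1329·56 + 0.1023·15 = 114.9478
  x_3 = 0.0252·9 + 0.1217·11 + 0.0309·73 + 1.0723·100 + 0.0634·73 + 0.1296·41 + 0.0483·56 + 0.0336·15 = 124.1902
  x_4 = 0.0777·9 + 0.0900·11 + 0.0370·73 + 0.0385·100 + 1.0506·73 + 0.0737·41 + 0.0456·56 + 0.0758·15 = 91.6500
  x_5 = 0.0453·9 + 0.0515·11 + 0.0753·73 + 0.1278·100 + 0.0942·73 + 1.0986·41 + 0.1108·56 + 0.0790·15 = 78.5579
  x_6 = 0.0459·9 + 0.1013·11 + 0.1036·73 + 0.1140·100 + 0.1194·73 + 0.0584·41 + 1.0618·56 + 0.0497·15 = 91.8106
  x_7 = 0.0907·9 + 0.1417·11 + 0.0311·73 + 0.0761·100 + 0.0651·73 + 0.0819·41 + 0.0518·56 + 1.0918·15 = 39.6393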